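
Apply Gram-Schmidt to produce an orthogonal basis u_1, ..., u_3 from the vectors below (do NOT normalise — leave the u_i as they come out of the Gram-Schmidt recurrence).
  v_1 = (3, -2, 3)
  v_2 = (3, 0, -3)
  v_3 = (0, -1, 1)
Orthogonal basis:
  u_1 = (3, -2, 3)
  u_2 = (3, 0, -3)
  u_3 = (-2/11, -6/11, -2/11)

Apply the Gram-Schmidt recurrence
  u_1 = v_1
  u_i = v_i − Σ_{j<i} ((v_i · u_j) / (u_j · u_j)) · u_j.

Step by step this gives:
  u_1 = (3, -2, 3)
  u_2 = (3, 0, -3)
  u_3 = (-2/11, -6/11, -2/11)

Orthogonality check:
  u_2 · u_1 = 0 (should be 0)
  u_3 · u_1 = 0 (should be 0)
  u_3 · u_2 = 0 (should be 0)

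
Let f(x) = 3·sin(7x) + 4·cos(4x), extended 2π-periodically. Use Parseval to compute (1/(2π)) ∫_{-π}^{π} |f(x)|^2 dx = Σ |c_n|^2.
Σ |c_n|^2 = 25/2

Expand |f|^2 and use orthogonality of {sin(nx), cos(mx)} on [-π, π]:
  ∫_{-π}^{π} sin(nx)^2 dx = π, ∫ cos(mx)^2 dx = π, and cross terms integrate to 0.
So ∫_{-π}^{π} f(x)^2 dx = 3^2 · π + 4^2 · π = (9 + 16)π.
Divide by 2π: (9 + 16)/2 = 25/2.
By Parseval, this equals Σ |c_n|^2.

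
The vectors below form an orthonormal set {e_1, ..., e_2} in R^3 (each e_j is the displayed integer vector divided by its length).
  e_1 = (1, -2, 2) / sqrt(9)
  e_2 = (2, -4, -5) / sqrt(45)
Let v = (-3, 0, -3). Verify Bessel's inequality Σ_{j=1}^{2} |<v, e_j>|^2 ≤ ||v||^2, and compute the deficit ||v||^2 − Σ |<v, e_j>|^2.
Σ |<v, e_j>|^2 = 54/5; ||v||^2 = 18; deficit = 36/5

Write each e_j = u_j / sqrt(<u_j, u_j>) where u_j is the displayed integer vector. Then <v, e_j> = <v, u_j> / sqrt(<u_j, u_j>), so |<v, e_j>|^2 = <v, u_j>^2 / <u_j, u_j>.
Coefficients: <v, e_1> = -9/sqrt(9), <v, e_2> = 9/sqrt(45).
Square and sum: Σ |<v, e_j>|^2 = 54/5.
Compute ||v||^2 = v·v = 18.
Deficit = 18 − 54/5 = 36/5 ≥ 0, confirming Bessel's inequality. (The deficit equals ||v − Σ <v,e_j> e_j||^2, the squared distance from v to span{e_j}.)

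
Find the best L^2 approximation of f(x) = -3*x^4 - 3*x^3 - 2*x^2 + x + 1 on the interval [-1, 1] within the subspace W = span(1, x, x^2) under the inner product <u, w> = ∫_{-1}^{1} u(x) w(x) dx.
g(x) = -32*x^2/7 - 4*x/5 + 44/35

The best approximation g ∈ W is the orthogonal projection of f onto W. Writing g = a_0 + a_1 x + a_2 x^2, the coefficients solve the normal equations G · a = b where
  G_{ij} = <φ_i, φ_j> and b_i = <f, φ_i>, with φ_0 = 1, φ_1 = x, φ_2 = x^2.
G =
  [2, 0, 2/3]
  [0, 2/3, 0]
  [2/3, 0, 2/5],
b = (-8/15, -8/15, -104/105).
Solving gives a_0 = 44/35, a_1 = -4/5, a_2 = -32/7, so
  g(x) = -32*x^2/7 - 4*x/5 + 44/35.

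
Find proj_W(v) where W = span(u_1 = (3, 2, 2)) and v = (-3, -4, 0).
proj_W(v) = (-3, -2, -2)

Set up U = [u_1 | ... | u_1] ∈ R^(3×1). The projector onto W = col(U) is P = U (U^T U)^(-1) U^T.
Compute U^T U =
  [17],
and U^T v = (-17).
Solve U^T U · c = U^T v for the coefficients: c = (-1). The projection is proj_W(v) = U c.
Check: (v - proj_W(v)) · u_1 = 0  (should be 0).
Result: proj_W(v) = (-3, -2, -2).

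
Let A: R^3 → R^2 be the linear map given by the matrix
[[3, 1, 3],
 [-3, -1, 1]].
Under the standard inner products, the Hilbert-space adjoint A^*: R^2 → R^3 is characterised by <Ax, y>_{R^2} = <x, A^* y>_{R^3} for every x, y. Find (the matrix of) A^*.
A^* = A^T =
[[3, -3],
 [1, -1],
 [3, 1]]

For real matrices with standard dot products, the defining identity <Ax, y> = <x, A^* y> gives (Ax)^T y = x^T (A^*) y, i.e. x^T A^T y = x^T (A^*) y. Since this holds for all x, y, we must have A^* = A^T. Therefore
A^* =
[[3, -3],
 [1, -1],
 [3, 1]].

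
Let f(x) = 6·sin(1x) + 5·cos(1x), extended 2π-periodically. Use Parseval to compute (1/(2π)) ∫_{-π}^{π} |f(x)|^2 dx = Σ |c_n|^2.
Σ |c_n|^2 = 61/2

Expand |f|^2 and use orthogonality of {sin(nx), cos(mx)} on [-π, π]:
  ∫_{-π}^{π} sin(nx)^2 dx = π, ∫ cos(mx)^2 dx = π, and cross terms integrate to 0.
So ∫_{-π}^{π} f(x)^2 dx = 6^2 · π + 5^2 · π = (36 + 25)π.
Divide by 2π: (36 + 25)/2 = 61/2.
By Parseval, this equals Σ |c_n|^2.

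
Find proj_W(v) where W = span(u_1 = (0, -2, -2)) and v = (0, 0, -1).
proj_W(v) = (0, -1/2, -1/2)

Set up U = [u_1 | ... | u_1] ∈ R^(3×1). The projector onto W = col(U) is P = U (U^T U)^(-1) U^T.
Compute U^T U =
  [8],
and U^T v = (2).
Solve U^T U · c = U^T v for the coefficients: c = (1/4). The projection is proj_W(v) = U c.
Check: (v - proj_W(v)) · u_1 = 0  (should be 0).
Result: proj_W(v) = (0, -1/2, -1/2).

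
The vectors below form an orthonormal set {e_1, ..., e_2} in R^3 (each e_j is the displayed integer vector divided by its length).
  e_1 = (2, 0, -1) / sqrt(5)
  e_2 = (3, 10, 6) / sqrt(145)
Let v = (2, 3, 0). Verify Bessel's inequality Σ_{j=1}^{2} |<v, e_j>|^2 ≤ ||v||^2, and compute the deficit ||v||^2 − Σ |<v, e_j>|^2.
Σ |<v, e_j>|^2 = 352/29; ||v||^2 = 13; deficit = 25/29

Write each e_j = u_j / sqrt(<u_j, u_j>) where u_j is the displayed integer vector. Then <v, e_j> = <v, u_j> / sqrt(<u_j, u_j>), so |<v, e_j>|^2 = <v, u_j>^2 / <u_j, u_j>.
Coefficients: <v, e_1> = 4/sqrt(5), <v, e_2> = 36/sqrt(145).
Square and sum: Σ |<v, e_j>|^2 = 352/29.
Compute ||v||^2 = v·v = 13.
Deficit = 13 − 352/29 = 25/29 ≥ 0, confirming Bessel's inequality. (The deficit equals ||v − Σ <v,e_j> e_j||^2, the squared distance from v to span{e_j}.)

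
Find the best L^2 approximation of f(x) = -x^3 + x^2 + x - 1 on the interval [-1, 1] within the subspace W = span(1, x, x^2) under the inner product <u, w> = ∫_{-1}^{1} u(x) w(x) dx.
g(x) = x^2 + 2*x/5 - 1

The best approximation g ∈ W is the orthogonal projection of f onto W. Writing g = a_0 + a_1 x + a_2 x^2, the coefficients solve the normal equations G · a = b where
  G_{ij} = <φ_i, φ_j> and b_i = <f, φ_i>, with φ_0 = 1, φ_1 = x, φ_2 = x^2.
G =
  [2, 0, 2/3]
  [0, 2/3, 0]
  [2/3, 0, 2/5],
b = (-4/3, 4/15, -4/15).
Solving gives a_0 = -1, a_1 = 2/5, a_2 = 1, so
  g(x) = x^2 + 2*x/5 - 1.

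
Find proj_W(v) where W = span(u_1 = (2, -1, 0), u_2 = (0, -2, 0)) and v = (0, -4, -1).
proj_W(v) = (0, -4, 0)

Set up U = [u_1 | ... | u_2] ∈ R^(3×2). The projector onto W = col(U) is P = U (U^T U)^(-1) U^T.
Compute U^T U =
  [5, 2]
  [2, 4],
and U^T v = (4, 8).
Solve U^T U · c = U^T v for the coefficients: c = (0, 2). The projection is proj_W(v) = U c.
Check: (v - proj_W(v)) · u_1 = 0  (should be 0).
Check: (v - proj_W(v)) · u_2 = 0  (should be 0).
Result: proj_W(v) = (0, -4, 0).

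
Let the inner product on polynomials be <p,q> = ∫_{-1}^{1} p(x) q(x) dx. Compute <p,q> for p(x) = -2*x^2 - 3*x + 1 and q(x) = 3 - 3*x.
<p,q> = 8

Expand the product: p(x)·q(x) = 6*x^3 + 3*x^2 - 12*x + 3.
∫_{-1}^{1} of each monomial x^k gives [2/(k+1) if k even, 0 if k odd]. Integrating term-by-term (or equivalently evaluating the antiderivative F(x) = 3*x^4/2 + x^3 - 6*x^2 + 3*x at the endpoints):
  F(1) − F(−1) = -1/2 − (-17/2) = 8.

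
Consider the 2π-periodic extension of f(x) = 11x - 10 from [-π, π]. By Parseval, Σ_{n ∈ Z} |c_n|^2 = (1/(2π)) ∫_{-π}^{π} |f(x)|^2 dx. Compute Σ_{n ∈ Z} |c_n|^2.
Σ |c_n|^2 = 121π^2/3 + 100

Expand and integrate term by term over [-π, π]:
  ∫ (11x)^2 dx = 121·(2π^3/3); ∫ 2·11·(-10)·x dx = 0 (odd integrand); ∫ (-10)^2 dx = 100·2π.
So (1/(2π)) ∫_{-π}^{π} (11x - 10)^2 dx = 121π^2/3 + 100 = 121π^2/3 + 100.
Parseval ⇒ Σ |c_n|^2 = 121π^2/3 + 100.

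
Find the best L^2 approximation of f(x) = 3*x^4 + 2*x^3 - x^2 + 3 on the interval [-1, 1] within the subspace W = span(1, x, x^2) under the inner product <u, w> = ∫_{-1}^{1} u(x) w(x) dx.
g(x) = 11*x^2/7 + 6*x/5 + 96/35

The best approximation g ∈ W is the orthogonal projection of f onto W. Writing g = a_0 + a_1 x + a_2 x^2, the coefficients solve the normal equations G · a = b where
  G_{ij} = <φ_i, φ_j> and b_i = <f, φ_i>, with φ_0 = 1, φ_1 = x, φ_2 = x^2.
G =
  [2, 0, 2/3]
  [0, 2/3, 0]
  [2/3, 0, 2/5],
b = (98/15, 4/5, 86/35).
Solving gives a_0 = 96/35, a_1 = 6/5, a_2 = 11/7, so
  g(x) = 11*x^2/7 + 6*x/5 + 96/35.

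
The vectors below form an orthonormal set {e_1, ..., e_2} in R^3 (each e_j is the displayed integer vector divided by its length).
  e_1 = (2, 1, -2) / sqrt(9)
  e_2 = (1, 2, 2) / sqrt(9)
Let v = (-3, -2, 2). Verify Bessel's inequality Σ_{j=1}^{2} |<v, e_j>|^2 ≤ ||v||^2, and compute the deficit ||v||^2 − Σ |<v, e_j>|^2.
Σ |<v, e_j>|^2 = 17; ||v||^2 = 17; deficit = 0

Write each e_j = u_j / sqrt(<u_j, u_j>) where u_j is the displayed integer vector. Then <v, e_j> = <v, u_j> / sqrt(<u_j, u_j>), so |<v, e_j>|^2 = <v, u_j>^2 / <u_j, u_j>.
Coefficients: <v, e_1> = -12/sqrt(9), <v, e_2> = -3/sqrt(9).
Square and sum: Σ |<v, e_j>|^2 = 17.
Compute ||v||^2 = v·v = 17.
Deficit = 17 − 17 = 0 ≥ 0, confirming Bessel's inequality. (The deficit equals ||v − Σ <v,e_j> e_j||^2, the squared distance from v to span{e_j}.)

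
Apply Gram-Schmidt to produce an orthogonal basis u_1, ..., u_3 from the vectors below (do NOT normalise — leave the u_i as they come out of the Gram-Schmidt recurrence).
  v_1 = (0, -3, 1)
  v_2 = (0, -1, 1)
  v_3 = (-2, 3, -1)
Orthogonal basis:
  u_1 = (0, -3, 1)
  u_2 = (0, 1/5, 3/5)
  u_3 = (-2, 0, 0)

Apply the Gram-Schmidt recurrence
  u_1 = v_1
  u_i = v_i − Σ_{j<i} ((v_i · u_j) / (u_j · u_j)) · u_j.

Step by step this gives:
  u_1 = (0, -3, 1)
  u_2 = (0, 1/5, 3/5)
  u_3 = (-2, 0, 0)

Orthogonality check:
  u_2 · u_1 = 0 (should be 0)
  u_3 · u_1 = 0 (should be 0)
  u_3 · u_2 = 0 (should be 0)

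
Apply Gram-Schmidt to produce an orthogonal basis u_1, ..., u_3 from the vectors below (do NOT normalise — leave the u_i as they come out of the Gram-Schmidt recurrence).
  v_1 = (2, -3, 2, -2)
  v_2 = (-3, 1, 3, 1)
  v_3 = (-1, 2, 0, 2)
Orthogonal basis:
  u_1 = (2, -3, 2, -2)
  u_2 = (-53/21, 2/7, 73/21, 11/21)
  u_3 = (276/395, 88/395, 149/395, 293/395)

Apply the Gram-Schmidt recurrence
  u_1 = v_1
  u_i = v_i − Σ_{j<i} ((v_i · u_j) / (u_j · u_j)) · u_j.

Step by step this gives:
  u_1 = (2, -3, 2, -2)
  u_2 = (-53/21, 2/7, 73/21, 11/21)
  u_3 = (276/395, 88/395, 149/395, 293/395)

Orthogonality check:
  u_2 · u_1 = 0 (should be 0)
  u_3 · u_1 = 0 (should be 0)
  u_3 · u_2 = 0 (should be 0)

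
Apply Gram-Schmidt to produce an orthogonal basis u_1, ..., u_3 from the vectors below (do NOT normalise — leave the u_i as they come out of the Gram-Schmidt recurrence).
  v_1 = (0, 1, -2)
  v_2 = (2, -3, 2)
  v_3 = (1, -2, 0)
Orthogonal basis:
  u_1 = (0, 1, -2)
  u_2 = (2, -8/5, -4/5)
  u_3 = (-4/9, -4/9, -2/9)

Apply the Gram-Schmidt recurrence
  u_1 = v_1
  u_i = v_i − Σ_{j<i} ((v_i · u_j) / (u_j · u_j)) · u_j.

Step by step this gives:
  u_1 = (0, 1, -2)
  u_2 = (2, -8/5, -4/5)
  u_3 = (-4/9, -4/9, -2/9)

Orthogonality check:
  u_2 · u_1 = 0 (should be 0)
  u_3 · u_1 = 0 (should be 0)
  u_3 · u_2 = 0 (should be 0)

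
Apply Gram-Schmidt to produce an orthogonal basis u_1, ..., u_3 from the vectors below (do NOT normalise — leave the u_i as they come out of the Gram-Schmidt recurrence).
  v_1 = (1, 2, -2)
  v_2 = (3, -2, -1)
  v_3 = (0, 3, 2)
Orthogonal basis:
  u_1 = (1, 2, -2)
  u_2 = (26/9, -20/9, -7/9)
  u_3 = (186/125, 31/25, 248/125)

Apply the Gram-Schmidt recurrence
  u_1 = v_1
  u_i = v_i − Σ_{j<i} ((v_i · u_j) / (u_j · u_j)) · u_j.

Step by step this gives:
  u_1 = (1, 2, -2)
  u_2 = (26/9, -20/9, -7/9)
  u_3 = (186/125, 31/25, 248/125)

Orthogonality check:
  u_2 · u_1 = 0 (should be 0)
  u_3 · u_1 = 0 (should be 0)
  u_3 · u_2 = 0 (should be 0)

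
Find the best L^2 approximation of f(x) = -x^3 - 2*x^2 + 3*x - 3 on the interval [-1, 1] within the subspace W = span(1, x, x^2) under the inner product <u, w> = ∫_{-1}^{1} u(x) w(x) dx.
g(x) = -2*x^2 + 12*x/5 - 3

The best approximation g ∈ W is the orthogonal projection of f onto W. Writing g = a_0 + a_1 x + a_2 x^2, the coefficients solve the normal equations G · a = b where
  G_{ij} = <φ_i, φ_j> and b_i = <f, φ_i>, with φ_0 = 1, φ_1 = x, φ_2 = x^2.
G =
  [2, 0, 2/3]
  [0, 2/3, 0]
  [2/3, 0, 2/5],
b = (-22/3, 8/5, -14/5).
Solving gives a_0 = -3, a_1 = 12/5, a_2 = -2, so
  g(x) = -2*x^2 + 12*x/5 - 3.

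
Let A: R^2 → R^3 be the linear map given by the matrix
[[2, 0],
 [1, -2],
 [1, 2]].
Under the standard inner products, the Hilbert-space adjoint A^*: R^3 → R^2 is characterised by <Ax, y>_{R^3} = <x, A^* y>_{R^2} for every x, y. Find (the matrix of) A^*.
A^* = A^T =
[[2, 1, 1],
 [0, -2, 2]]

For real matrices with standard dot products, the defining identity <Ax, y> = <x, A^* y> gives (Ax)^T y = x^T (A^*) y, i.e. x^T A^T y = x^T (A^*) y. Since this holds for all x, y, we must have A^* = A^T. Therefore
A^* =
[[2, 1, 1],
 [0, -2, 2]].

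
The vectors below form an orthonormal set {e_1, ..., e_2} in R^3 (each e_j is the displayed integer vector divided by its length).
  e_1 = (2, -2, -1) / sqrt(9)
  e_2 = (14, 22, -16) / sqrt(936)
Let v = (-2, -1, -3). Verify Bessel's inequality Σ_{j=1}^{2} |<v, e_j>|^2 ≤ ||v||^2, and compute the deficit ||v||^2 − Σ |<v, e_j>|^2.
Σ |<v, e_j>|^2 = 3/26; ||v||^2 = 14; deficit = 361/26

Write each e_j = u_j / sqrt(<u_j, u_j>) where u_j is the displayed integer vector. Then <v, e_j> = <v, u_j> / sqrt(<u_j, u_j>), so |<v, e_j>|^2 = <v, u_j>^2 / <u_j, u_j>.
Coefficients: <v, e_1> = 1/sqrt(9), <v, e_2> = -2/sqrt(936).
Square and sum: Σ |<v, e_j>|^2 = 3/26.
Compute ||v||^2 = v·v = 14.
Deficit = 14 − 3/26 = 361/26 ≥ 0, confirming Bessel's inequality. (The deficit equals ||v − Σ <v,e_j> e_j||^2, the squared distance from v to span{e_j}.)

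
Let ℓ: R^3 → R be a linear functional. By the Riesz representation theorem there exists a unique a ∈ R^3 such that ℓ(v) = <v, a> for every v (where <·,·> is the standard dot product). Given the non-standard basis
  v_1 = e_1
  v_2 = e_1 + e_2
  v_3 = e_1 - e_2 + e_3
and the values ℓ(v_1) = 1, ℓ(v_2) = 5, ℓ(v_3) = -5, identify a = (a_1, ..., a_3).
a = (1, 4, -2)

Write a = (a_1, ..., a_3) in the standard basis. For each basis vector v_i, ℓ(v_i) = <v_i, a> is a linear equation in the a_j's. Collect the n equations into a matrix system V a = ℓ, where row i of V is v_i (expressed in the standard basis). Since V is invertible (lower-triangular with 1s on the diagonal, up to permutation), solve by back-substitution:
  V =
[[1, 0, 0],
 [1, 1, 0],
 [1, -1, 1]]
  V a = (1, 5, -5)
Solving gives a = (1, 4, -2).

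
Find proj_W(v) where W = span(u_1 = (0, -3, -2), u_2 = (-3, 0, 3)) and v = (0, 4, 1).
proj_W(v) = (15/22, 39/11, 37/22)

Set up U = [u_1 | ... | u_2] ∈ R^(3×2). The projector onto W = col(U) is P = U (U^T U)^(-1) U^T.
Compute U^T U =
  [13, -6]
  [-6, 18],
and U^T v = (-14, 3).
Solve U^T U · c = U^T v for the coefficients: c = (-13/11, -5/22). The projection is proj_W(v) = U c.
Check: (v - proj_W(v)) · u_1 = 0  (should be 0).
Check: (v - proj_W(v)) · u_2 = 0  (should be 0).
Result: proj_W(v) = (15/22, 39/11, 37/22).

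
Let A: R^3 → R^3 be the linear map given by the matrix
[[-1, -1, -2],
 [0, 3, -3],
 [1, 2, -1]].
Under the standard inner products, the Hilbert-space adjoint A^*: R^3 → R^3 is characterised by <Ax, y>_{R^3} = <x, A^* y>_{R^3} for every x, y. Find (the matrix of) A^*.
A^* = A^T =
[[-1, 0, 1],
 [-1, 3, 2],
 [-2, -3, -1]]

For real matrices with standard dot products, the defining identity <Ax, y> = <x, A^* y> gives (Ax)^T y = x^T (A^*) y, i.e. x^T A^T y = x^T (A^*) y. Since this holds for all x, y, we must have A^* = A^T. Therefore
A^* =
[[-1, 0, 1],
 [-1, 3, 2],
 [-2, -3, -1]].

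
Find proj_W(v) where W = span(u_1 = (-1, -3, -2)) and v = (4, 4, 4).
proj_W(v) = (12/7, 36/7, 24/7)

Set up U = [u_1 | ... | u_1] ∈ R^(3×1). The projector onto W = col(U) is P = U (U^T U)^(-1) U^T.
Compute U^T U =
  [14],
and U^T v = (-24).
Solve U^T U · c = U^T v for the coefficients: c = (-12/7). The projection is proj_W(v) = U c.
Check: (v - proj_W(v)) · u_1 = 0  (should be 0).
Result: proj_W(v) = (12/7, 36/7, 24/7).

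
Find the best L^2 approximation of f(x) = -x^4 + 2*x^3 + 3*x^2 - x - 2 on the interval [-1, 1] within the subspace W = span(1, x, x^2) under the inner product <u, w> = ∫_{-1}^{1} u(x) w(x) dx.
g(x) = 15*x^2/7 + x/5 - 67/35

The best approximation g ∈ W is the orthogonal projection of f onto W. Writing g = a_0 + a_1 x + a_2 x^2, the coefficients solve the normal equations G · a = b where
  G_{ij} = <φ_i, φ_j> and b_i = <f, φ_i>, with φ_0 = 1, φ_1 = x, φ_2 = x^2.
G =
  [2, 0, 2/3]
  [0, 2/3, 0]
  [2/3, 0, 2/5],
b = (-12/5, 2/15, -44/105).
Solving gives a_0 = -67/35, a_1 = 1/5, a_2 = 15/7, so
  g(x) = 15*x^2/7 + x/5 - 67/35.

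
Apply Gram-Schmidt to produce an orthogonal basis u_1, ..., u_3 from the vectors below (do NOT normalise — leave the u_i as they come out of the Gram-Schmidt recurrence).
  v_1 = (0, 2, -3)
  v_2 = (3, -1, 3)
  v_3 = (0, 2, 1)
Orthogonal basis:
  u_1 = (0, 2, -3)
  u_2 = (3, 9/13, 6/13)
  u_3 = (-4/7, 12/7, 8/7)

Apply the Gram-Schmidt recurrence
  u_1 = v_1
  u_i = v_i − Σ_{j<i} ((v_i · u_j) / (u_j · u_j)) · u_j.

Step by step this gives:
  u_1 = (0, 2, -3)
  u_2 = (3, 9/13, 6/13)
  u_3 = (-4/7, 12/7, 8/7)

Orthogonality check:
  u_2 · u_1 = 0 (should be 0)
  u_3 · u_1 = 0 (should be 0)
  u_3 · u_2 = 0 (should be 0)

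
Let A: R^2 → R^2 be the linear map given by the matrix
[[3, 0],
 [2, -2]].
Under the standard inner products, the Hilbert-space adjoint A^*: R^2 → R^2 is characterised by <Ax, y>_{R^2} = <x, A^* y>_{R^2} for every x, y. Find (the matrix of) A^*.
A^* = A^T =
[[3, 2],
 [0, -2]]

For real matrices with standard dot products, the defining identity <Ax, y> = <x, A^* y> gives (Ax)^T y = x^T (A^*) y, i.e. x^T A^T y = x^T (A^*) y. Since this holds for all x, y, we must have A^* = A^T. Therefore
A^* =
[[3, 2],
 [0, -2]].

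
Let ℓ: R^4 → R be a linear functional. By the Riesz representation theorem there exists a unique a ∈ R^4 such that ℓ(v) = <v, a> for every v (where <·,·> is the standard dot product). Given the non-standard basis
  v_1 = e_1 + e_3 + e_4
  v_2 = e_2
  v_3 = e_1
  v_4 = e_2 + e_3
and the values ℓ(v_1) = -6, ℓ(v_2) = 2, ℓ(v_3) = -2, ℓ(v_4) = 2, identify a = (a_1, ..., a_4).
a = (-2, 2, 0, -4)

Write a = (a_1, ..., a_4) in the standard basis. For each basis vector v_i, ℓ(v_i) = <v_i, a> is a linear equation in the a_j's. Collect the n equations into a matrix system V a = ℓ, where row i of V is v_i (expressed in the standard basis). Since V is invertible (lower-triangular with 1s on the diagonal, up to permutation), solve by back-substitution:
  V =
[[1, 0, 1, 1],
 [0, 1, 0, 0],
 [1, 0, 0, 0],
 [0, 1, 1, 0]]
  V a = (-6, 2, -2, 2)
Solving gives a = (-2, 2, 0, -4).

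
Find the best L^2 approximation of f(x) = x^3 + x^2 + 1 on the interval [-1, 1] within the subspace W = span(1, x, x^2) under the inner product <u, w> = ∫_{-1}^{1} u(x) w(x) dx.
g(x) = x^2 + 3*x/5 + 1

The best approximation g ∈ W is the orthogonal projection of f onto W. Writing g = a_0 + a_1 x + a_2 x^2, the coefficients solve the normal equations G · a = b where
  G_{ij} = <φ_i, φ_j> and b_i = <f, φ_i>, with φ_0 = 1, φ_1 = x, φ_2 = x^2.
G =
  [2, 0, 2/3]
  [0, 2/3, 0]
  [2/3, 0, 2/5],
b = (8/3, 2/5, 16/15).
Solving gives a_0 = 1, a_1 = 3/5, a_2 = 1, so
  g(x) = x^2 + 3*x/5 + 1.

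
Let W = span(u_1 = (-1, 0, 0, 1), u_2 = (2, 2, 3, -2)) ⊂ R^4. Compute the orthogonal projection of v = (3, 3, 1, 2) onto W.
proj_W(v) = (1/2, 18/13, 27/13, -1/2)

Set up U = [u_1 | ... | u_2] ∈ R^(4×2). The projector onto W = col(U) is P = U (U^T U)^(-1) U^T.
Compute U^T U =
  [2, -4]
  [-4, 21],
and U^T v = (-1, 11).
Solve U^T U · c = U^T v for the coefficients: c = (23/26, 9/13). The projection is proj_W(v) = U c.
Check: (v - proj_W(v)) · u_1 = 0  (should be 0).
Check: (v - proj_W(v)) · u_2 = 0  (should be 0).
Result: proj_W(v) = (1/2, 18/13, 27/13, -1/2).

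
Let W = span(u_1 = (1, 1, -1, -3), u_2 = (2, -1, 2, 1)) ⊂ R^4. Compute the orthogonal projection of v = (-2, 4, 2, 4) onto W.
proj_W(v) = (-27/13, -9/13, 3/13, 3)

Set up U = [u_1 | ... | u_2] ∈ R^(4×2). The projector onto W = col(U) is P = U (U^T U)^(-1) U^T.
Compute U^T U =
  [12, -4]
  [-4, 10],
and U^T v = (-12, 0).
Solve U^T U · c = U^T v for the coefficients: c = (-15/13, -6/13). The projection is proj_W(v) = U c.
Check: (v - proj_W(v)) · u_1 = 0  (should be 0).
Check: (v - proj_W(v)) · u_2 = 0  (should be 0).
Result: proj_W(v) = (-27/13, -9/13, 3/13, 3).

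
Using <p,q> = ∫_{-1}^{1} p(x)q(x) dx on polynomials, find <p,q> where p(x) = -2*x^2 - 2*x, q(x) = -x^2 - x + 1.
<p,q> = 4/5

Expand the product: p(x)·q(x) = 2*x^4 + 4*x^3 - 2*x.
∫_{-1}^{1} of each monomial x^k gives [2/(k+1) if k even, 0 if k odd]. Integrating term-by-term (or equivalently evaluating the antiderivative F(x) = 2*x^5/5 + x^4 - x^2 at the endpoints):
  F(1) − F(−1) = 2/5 − (-2/5) = 4/5.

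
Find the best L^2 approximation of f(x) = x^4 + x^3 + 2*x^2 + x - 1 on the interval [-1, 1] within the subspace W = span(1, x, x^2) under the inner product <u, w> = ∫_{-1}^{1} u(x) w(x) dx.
g(x) = 20*x^2/7 + 8*x/5 - 38/35

The best approximation g ∈ W is the orthogonal projection of f onto W. Writing g = a_0 + a_1 x + a_2 x^2, the coefficients solve the normal equations G · a = b where
  G_{ij} = <φ_i, φ_j> and b_i = <f, φ_i>, with φ_0 = 1, φ_1 = x, φ_2 = x^2.
G =
  [2, 0, 2/3]
  [0, 2/3, 0]
  [2/3, 0, 2/5],
b = (-4/15, 16/15, 44/105).
Solving gives a_0 = -38/35, a_1 = 8/5, a_2 = 20/7, so
  g(x) = 20*x^2/7 + 8*x/5 - 38/35.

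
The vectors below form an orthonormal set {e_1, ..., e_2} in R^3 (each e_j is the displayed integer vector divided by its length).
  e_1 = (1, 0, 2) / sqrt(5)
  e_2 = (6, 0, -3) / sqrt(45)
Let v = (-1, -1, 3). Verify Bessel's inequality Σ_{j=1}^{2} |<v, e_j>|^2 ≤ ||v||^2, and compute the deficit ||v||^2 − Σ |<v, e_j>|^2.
Σ |<v, e_j>|^2 = 10; ||v||^2 = 11; deficit = 1

Write each e_j = u_j / sqrt(<u_j, u_j>) where u_j is the displayed integer vector. Then <v, e_j> = <v, u_j> / sqrt(<u_j, u_j>), so |<v, e_j>|^2 = <v, u_j>^2 / <u_j, u_j>.
Coefficients: <v, e_1> = 5/sqrt(5), <v, e_2> = -15/sqrt(45).
Square and sum: Σ |<v, e_j>|^2 = 10.
Compute ||v||^2 = v·v = 11.
Deficit = 11 − 10 = 1 ≥ 0, confirming Bessel's inequality. (The deficit equals ||v − Σ <v,e_j> e_j||^2, the squared distance from v to span{e_j}.)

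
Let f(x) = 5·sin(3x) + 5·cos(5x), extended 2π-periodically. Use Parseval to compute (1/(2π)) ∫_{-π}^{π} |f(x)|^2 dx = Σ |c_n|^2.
Σ |c_n|^2 = 25

Expand |f|^2 and use orthogonality of {sin(nx), cos(mx)} on [-π, π]:
  ∫_{-π}^{π} sin(nx)^2 dx = π, ∫ cos(mx)^2 dx = π, and cross terms integrate to 0.
So ∫_{-π}^{π} f(x)^2 dx = 5^2 · π + 5^2 · π = (25 + 25)π.
Divide by 2π: (25 + 25)/2 = 25.
By Parseval, this equals Σ |c_n|^2.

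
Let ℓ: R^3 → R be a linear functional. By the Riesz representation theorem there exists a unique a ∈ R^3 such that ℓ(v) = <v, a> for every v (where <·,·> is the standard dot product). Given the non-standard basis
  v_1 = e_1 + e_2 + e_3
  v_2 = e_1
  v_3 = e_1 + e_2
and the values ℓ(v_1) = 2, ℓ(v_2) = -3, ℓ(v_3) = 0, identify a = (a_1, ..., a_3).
a = (-3, 3, 2)

Write a = (a_1, ..., a_3) in the standard basis. For each basis vector v_i, ℓ(v_i) = <v_i, a> is a linear equation in the a_j's. Collect the n equations into a matrix system V a = ℓ, where row i of V is v_i (expressed in the standard basis). Since V is invertible (lower-triangular with 1s on the diagonal, up to permutation), solve by back-substitution:
  V =
[[1, 1, 1],
 [1, 0, 0],
 [1, 1, 0]]
  V a = (2, -3, 0)
Solving gives a = (-3, 3, 2).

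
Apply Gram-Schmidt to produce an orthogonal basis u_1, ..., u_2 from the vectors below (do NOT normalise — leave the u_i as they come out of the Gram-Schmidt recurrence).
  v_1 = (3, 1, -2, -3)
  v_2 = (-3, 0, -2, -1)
Orthogonal basis:
  u_1 = (3, 1, -2, -3)
  u_2 = (-63/23, 2/23, -50/23, -29/23)

Apply the Gram-Schmidt recurrence
  u_1 = v_1
  u_i = v_i − Σ_{j<i} ((v_i · u_j) / (u_j · u_j)) · u_j.

Step by step this gives:
  u_1 = (3, 1, -2, -3)
  u_2 = (-63/23, 2/23, -50/23, -29/23)

Orthogonality check:
  u_2 · u_1 = 0 (should be 0)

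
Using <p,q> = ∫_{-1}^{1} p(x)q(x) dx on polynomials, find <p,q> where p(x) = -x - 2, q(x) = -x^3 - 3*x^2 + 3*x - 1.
<p,q> = 32/5

Expand the product: p(x)·q(x) = x^4 + 5*x^3 + 3*x^2 - 5*x + 2.
∫_{-1}^{1} of each monomial x^k gives [2/(k+1) if k even, 0 if k odd]. Integrating term-by-term (or equivalently evaluating the antiderivative F(x) = x^5/5 + 5*x^4/4 + x^3 - 5*x^2/2 + 2*x at the endpoints):
  F(1) − F(−1) = 39/20 − (-89/20) = 32/5.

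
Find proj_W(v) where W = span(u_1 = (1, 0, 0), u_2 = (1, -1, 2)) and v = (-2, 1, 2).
proj_W(v) = (-2, -3/5, 6/5)

Set up U = [u_1 | ... | u_2] ∈ R^(3×2). The projector onto W = col(U) is P = U (U^T U)^(-1) U^T.
Compute U^T U =
  [1, 1]
  [1, 6],
and U^T v = (-2, 1).
Solve U^T U · c = U^T v for the coefficients: c = (-13/5, 3/5). The projection is proj_W(v) = U c.
Check: (v - proj_W(v)) · u_1 = 0  (should be 0).
Check: (v - proj_W(v)) · u_2 = 0  (should be 0).
Result: proj_W(v) = (-2, -3/5, 6/5).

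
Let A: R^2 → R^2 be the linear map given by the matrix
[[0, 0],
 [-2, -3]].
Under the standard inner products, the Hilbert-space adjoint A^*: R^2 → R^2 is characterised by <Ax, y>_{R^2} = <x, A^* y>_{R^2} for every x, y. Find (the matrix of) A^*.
A^* = A^T =
[[0, -2],
 [0, -3]]

For real matrices with standard dot products, the defining identity <Ax, y> = <x, A^* y> gives (Ax)^T y = x^T (A^*) y, i.e. x^T A^T y = x^T (A^*) y. Since this holds for all x, y, we must have A^* = A^T. Therefore
A^* =
[[0, -2],
 [0, -3]].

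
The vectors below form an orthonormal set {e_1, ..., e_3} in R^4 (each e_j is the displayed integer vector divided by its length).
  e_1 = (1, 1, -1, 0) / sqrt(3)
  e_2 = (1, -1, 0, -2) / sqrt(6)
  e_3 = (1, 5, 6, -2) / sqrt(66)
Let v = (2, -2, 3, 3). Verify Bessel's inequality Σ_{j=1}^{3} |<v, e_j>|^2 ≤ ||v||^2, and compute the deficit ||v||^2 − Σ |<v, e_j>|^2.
Σ |<v, e_j>|^2 = 43/11; ||v||^2 = 26; deficit = 243/11

Write each e_j = u_j / sqrt(<u_j, u_j>) where u_j is the displayed integer vector. Then <v, e_j> = <v, u_j> / sqrt(<u_j, u_j>), so |<v, e_j>|^2 = <v, u_j>^2 / <u_j, u_j>.
Coefficients: <v, e_1> = -3/sqrt(3), <v, e_2> = -2/sqrt(6), <v, e_3> = 4/sqrt(66).
Square and sum: Σ |<v, e_j>|^2 = 43/11.
Compute ||v||^2 = v·v = 26.
Deficit = 26 − 43/11 = 243/11 ≥ 0, confirming Bessel's inequality. (The deficit equals ||v − Σ <v,e_j> e_j||^2, the squared distance from v to span{e_j}.)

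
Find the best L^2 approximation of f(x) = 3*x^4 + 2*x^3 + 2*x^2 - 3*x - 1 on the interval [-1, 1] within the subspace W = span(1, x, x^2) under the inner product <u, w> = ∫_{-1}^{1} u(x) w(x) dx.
g(x) = 32*x^2/7 - 9*x/5 - 44/35

The best approximation g ∈ W is the orthogonal projection of f onto W. Writing g = a_0 + a_1 x + a_2 x^2, the coefficients solve the normal equations G · a = b where
  G_{ij} = <φ_i, φ_j> and b_i = <f, φ_i>, with φ_0 = 1, φ_1 = x, φ_2 = x^2.
G =
  [2, 0, 2/3]
  [0, 2/3, 0]
  [2/3, 0, 2/5],
b = (8/15, -6/5, 104/105).
Solving gives a_0 = -44/35, a_1 = -9/5, a_2 = 32/7, so
  g(x) = 32*x^2/7 - 9*x/5 - 44/35.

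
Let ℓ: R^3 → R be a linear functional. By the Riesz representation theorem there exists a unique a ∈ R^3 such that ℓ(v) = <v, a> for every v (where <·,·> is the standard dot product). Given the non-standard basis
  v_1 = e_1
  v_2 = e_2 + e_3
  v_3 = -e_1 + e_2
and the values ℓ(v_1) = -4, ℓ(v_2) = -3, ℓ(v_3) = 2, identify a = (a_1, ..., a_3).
a = (-4, -2, -1)

Write a = (a_1, ..., a_3) in the standard basis. For each basis vector v_i, ℓ(v_i) = <v_i, a> is a linear equation in the a_j's. Collect the n equations into a matrix system V a = ℓ, where row i of V is v_i (expressed in the standard basis). Since V is invertible (lower-triangular with 1s on the diagonal, up to permutation), solve by back-substitution:
  V =
[[1, 0, 0],
 [0, 1, 1],
 [-1, 1, 0]]
  V a = (-4, -3, 2)
Solving gives a = (-4, -2, -1).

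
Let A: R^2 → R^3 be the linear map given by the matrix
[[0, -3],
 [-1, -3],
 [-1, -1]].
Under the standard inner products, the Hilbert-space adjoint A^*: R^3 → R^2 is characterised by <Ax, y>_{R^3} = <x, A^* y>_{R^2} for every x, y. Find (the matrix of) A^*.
A^* = A^T =
[[0, -1, -1],
 [-3, -3, -1]]

For real matrices with standard dot products, the defining identity <Ax, y> = <x, A^* y> gives (Ax)^T y = x^T (A^*) y, i.e. x^T A^T y = x^T (A^*) y. Since this holds for all x, y, we must have A^* = A^T. Therefore
A^* =
[[0, -1, -1],
 [-3, -3, -1]].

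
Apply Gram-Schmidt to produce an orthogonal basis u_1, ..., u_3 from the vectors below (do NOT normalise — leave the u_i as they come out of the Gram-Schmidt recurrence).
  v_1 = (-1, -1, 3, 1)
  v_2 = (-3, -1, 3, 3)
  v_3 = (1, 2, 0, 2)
Orthogonal basis:
  u_1 = (-1, -1, 3, 1)
  u_2 = (-5/3, 1/3, -1, 5/3)
  u_3 = (3/2, 9/5, 3/5, 3/2)

Apply the Gram-Schmidt recurrence
  u_1 = v_1
  u_i = v_i − Σ_{j<i} ((v_i · u_j) / (u_j · u_j)) · u_j.

Step by step this gives:
  u_1 = (-1, -1, 3, 1)
  u_2 = (-5/3, 1/3, -1, 5/3)
  u_3 = (3/2, 9/5, 3/5, 3/2)

Orthogonality check:
  u_2 · u_1 = 0 (should be 0)
  u_3 · u_1 = 0 (should be 0)
  u_3 · u_2 = 0 (should be 0)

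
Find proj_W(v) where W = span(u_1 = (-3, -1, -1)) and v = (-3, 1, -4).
proj_W(v) = (-36/11, -12/11, -12/11)

Set up U = [u_1 | ... | u_1] ∈ R^(3×1). The projector onto W = col(U) is P = U (U^T U)^(-1) U^T.
Compute U^T U =
  [11],
and U^T v = (12).
Solve U^T U · c = U^T v for the coefficients: c = (12/11). The projection is proj_W(v) = U c.
Check: (v - proj_W(v)) · u_1 = 0  (should be 0).
Result: proj_W(v) = (-36/11, -12/11, -12/11).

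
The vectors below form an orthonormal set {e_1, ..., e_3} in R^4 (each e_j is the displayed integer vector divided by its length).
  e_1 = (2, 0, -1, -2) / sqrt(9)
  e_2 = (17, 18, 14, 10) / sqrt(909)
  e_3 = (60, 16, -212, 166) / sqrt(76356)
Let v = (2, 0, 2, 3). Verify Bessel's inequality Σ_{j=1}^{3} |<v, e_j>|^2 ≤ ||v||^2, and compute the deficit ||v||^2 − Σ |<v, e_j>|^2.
Σ |<v, e_j>|^2 = 2189/189; ||v||^2 = 17; deficit = 1024/189

Write each e_j = u_j / sqrt(<u_j, u_j>) where u_j is the displayed integer vector. Then <v, e_j> = <v, u_j> / sqrt(<u_j, u_j>), so |<v, e_j>|^2 = <v, u_j>^2 / <u_j, u_j>.
Coefficients: <v, e_1> = -4/sqrt(9), <v, e_2> = 92/sqrt(909), <v, e_3> = 194/sqrt(76356).
Square and sum: Σ |<v, e_j>|^2 = 2189/189.
Compute ||v||^2 = v·v = 17.
Deficit = 17 − 2189/189 = 1024/189 ≥ 0, confirming Bessel's inequality. (The deficit equals ||v − Σ <v,e_j> e_j||^2, the squared distance from v to span{e_j}.)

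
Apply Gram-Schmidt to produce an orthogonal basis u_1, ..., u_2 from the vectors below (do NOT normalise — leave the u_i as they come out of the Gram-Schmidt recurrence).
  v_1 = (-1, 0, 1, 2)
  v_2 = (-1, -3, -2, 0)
Orthogonal basis:
  u_1 = (-1, 0, 1, 2)
  u_2 = (-7/6, -3, -11/6, 1/3)

Apply the Gram-Schmidt recurrence
  u_1 = v_1
  u_i = v_i − Σ_{j<i} ((v_i · u_j) / (u_j · u_j)) · u_j.

Step by step this gives:
  u_1 = (-1, 0, 1, 2)
  u_2 = (-7/6, -3, -11/6, 1/3)

Orthogonality check:
  u_2 · u_1 = 0 (should be 0)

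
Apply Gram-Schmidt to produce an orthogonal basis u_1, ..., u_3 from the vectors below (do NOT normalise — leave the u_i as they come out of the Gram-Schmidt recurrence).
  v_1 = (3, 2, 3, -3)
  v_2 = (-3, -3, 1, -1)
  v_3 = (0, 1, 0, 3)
Orthogonal basis:
  u_1 = (3, 2, 3, -3)
  u_2 = (-66/31, -75/31, 58/31, -58/31)
  u_3 = (-15/49, 180/539, 831/539, 786/539)

Apply the Gram-Schmidt recurrence
  u_1 = v_1
  u_i = v_i − Σ_{j<i} ((v_i · u_j) / (u_j · u_j)) · u_j.

Step by step this gives:
  u_1 = (3, 2, 3, -3)
  u_2 = (-66/31, -75/31, 58/31, -58/31)
  u_3 = (-15/49, 180/539, 831/539, 786/539)

Orthogonality check:
  u_2 · u_1 = 0 (should be 0)
  u_3 · u_1 = 0 (should be 0)
  u_3 · u_2 = 0 (should be 0)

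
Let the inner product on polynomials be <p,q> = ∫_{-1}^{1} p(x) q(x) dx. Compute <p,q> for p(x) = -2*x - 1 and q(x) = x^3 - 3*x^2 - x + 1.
<p,q> = 8/15

Expand the product: p(x)·q(x) = -2*x^4 + 5*x^3 + 5*x^2 - x - 1.
∫_{-1}^{1} of each monomial x^k gives [2/(k+1) if k even, 0 if k odd]. Integrating term-by-term (or equivalently evaluating the antiderivative F(x) = -2*x^5/5 + 5*x^4/4 + 5*x^3/3 - x^2/2 - x at the endpoints):
  F(1) − F(−1) = 61/60 − (29/60) = 8/15.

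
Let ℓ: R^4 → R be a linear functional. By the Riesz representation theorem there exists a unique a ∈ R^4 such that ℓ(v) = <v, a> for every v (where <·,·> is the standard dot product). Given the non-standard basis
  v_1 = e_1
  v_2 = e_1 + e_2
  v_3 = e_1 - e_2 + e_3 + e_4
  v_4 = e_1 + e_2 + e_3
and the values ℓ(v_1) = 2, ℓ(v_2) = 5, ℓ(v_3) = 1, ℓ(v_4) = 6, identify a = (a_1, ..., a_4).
a = (2, 3, 1, 1)

Write a = (a_1, ..., a_4) in the standard basis. For each basis vector v_i, ℓ(v_i) = <v_i, a> is a linear equation in the a_j's. Collect the n equations into a matrix system V a = ℓ, where row i of V is v_i (expressed in the standard basis). Since V is invertible (lower-triangular with 1s on the diagonal, up to permutation), solve by back-substitution:
  V =
[[1, 0, 0, 0],
 [1, 1, 0, 0],
 [1, -1, 1, 1],
 [1, 1, 1, 0]]
  V a = (2, 5, 1, 6)
Solving gives a = (2, 3, 1, 1).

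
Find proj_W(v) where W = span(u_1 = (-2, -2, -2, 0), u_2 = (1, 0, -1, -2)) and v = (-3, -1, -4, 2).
proj_W(v) = (-19/6, -8/3, -13/6, 1)

Set up U = [u_1 | ... | u_2] ∈ R^(4×2). The projector onto W = col(U) is P = U (U^T U)^(-1) U^T.
Compute U^T U =
  [12, 0]
  [0, 6],
and U^T v = (16, -3).
Solve U^T U · c = U^T v for the coefficients: c = (4/3, -1/2). The projection is proj_W(v) = U c.
Check: (v - proj_W(v)) · u_1 = 0  (should be 0).
Check: (v - proj_W(v)) · u_2 = 0  (should be 0).
Result: proj_W(v) = (-19/6, -8/3, -13/6, 1).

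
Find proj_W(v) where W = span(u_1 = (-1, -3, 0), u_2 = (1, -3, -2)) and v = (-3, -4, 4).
proj_W(v) = (-78/19, -69/19, 55/19)

Set up U = [u_1 | ... | u_2] ∈ R^(3×2). The projector onto W = col(U) is P = U (U^T U)^(-1) U^T.
Compute U^T U =
  [10, 8]
  [8, 14],
and U^T v = (15, 1).
Solve U^T U · c = U^T v for the coefficients: c = (101/38, -55/38). The projection is proj_W(v) = U c.
Check: (v - proj_W(v)) · u_1 = 0  (should be 0).
Check: (v - proj_W(v)) · u_2 = 0  (should be 0).
Result: proj_W(v) = (-78/19, -69/19, 55/19).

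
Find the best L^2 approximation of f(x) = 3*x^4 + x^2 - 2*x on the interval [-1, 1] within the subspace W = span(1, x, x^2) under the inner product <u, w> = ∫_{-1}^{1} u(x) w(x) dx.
g(x) = 25*x^2/7 - 2*x - 9/35

The best approximation g ∈ W is the orthogonal projection of f onto W. Writing g = a_0 + a_1 x + a_2 x^2, the coefficients solve the normal equations G · a = b where
  G_{ij} = <φ_i, φ_j> and b_i = <f, φ_i>, with φ_0 = 1, φ_1 = x, φ_2 = x^2.
G =
  [2, 0, 2/3]
  [0, 2/3, 0]
  [2/3, 0, 2/5],
b = (28/15, -4/3, 44/35).
Solving gives a_0 = -9/35, a_1 = -2, a_2 = 25/7, so
  g(x) = 25*x^2/7 - 2*x - 9/35.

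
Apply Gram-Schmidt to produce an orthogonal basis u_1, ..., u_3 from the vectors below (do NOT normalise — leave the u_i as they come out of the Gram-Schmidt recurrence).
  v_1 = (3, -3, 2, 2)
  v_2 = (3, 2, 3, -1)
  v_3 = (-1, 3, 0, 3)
Orthogonal basis:
  u_1 = (3, -3, 2, 2)
  u_2 = (57/26, 73/26, 32/13, -20/13)
  u_3 = (-29/61, 383/183, 50/183, 655/183)

Apply the Gram-Schmidt recurrence
  u_1 = v_1
  u_i = v_i − Σ_{j<i} ((v_i · u_j) / (u_j · u_j)) · u_j.

Step by step this gives:
  u_1 = (3, -3, 2, 2)
  u_2 = (57/26, 73/26, 32/13, -20/13)
  u_3 = (-29/61, 383/183, 50/183, 655/183)

Orthogonality check:
  u_2 · u_1 = 0 (should be 0)
  u_3 · u_1 = 0 (should be 0)
  u_3 · u_2 = 0 (should be 0)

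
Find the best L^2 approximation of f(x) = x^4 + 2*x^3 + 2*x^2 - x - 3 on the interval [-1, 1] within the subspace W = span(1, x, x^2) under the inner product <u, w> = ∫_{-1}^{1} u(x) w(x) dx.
g(x) = 20*x^2/7 + x/5 - 108/35

The best approximation g ∈ W is the orthogonal projection of f onto W. Writing g = a_0 + a_1 x + a_2 x^2, the coefficients solve the normal equations G · a = b where
  G_{ij} = <φ_i, φ_j> and b_i = <f, φ_i>, with φ_0 = 1, φ_1 = x, φ_2 = x^2.
G =
  [2, 0, 2/3]
  [0, 2/3, 0]
  [2/3, 0, 2/5],
b = (-64/15, 2/15, -32/35).
Solving gives a_0 = -108/35, a_1 = 1/5, a_2 = 20/7, so
  g(x) = 20*x^2/7 + x/5 - 108/35.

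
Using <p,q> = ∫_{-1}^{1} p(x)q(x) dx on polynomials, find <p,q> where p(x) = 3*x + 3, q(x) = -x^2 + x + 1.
<p,q> = 6

Expand the product: p(x)·q(x) = -3*x^3 + 6*x + 3.
∫_{-1}^{1} of each monomial x^k gives [2/(k+1) if k even, 0 if k odd]. Integrating term-by-term (or equivalently evaluating the antiderivative F(x) = -3*x^4/4 + 3*x^2 + 3*x at the endpoints):
  F(1) − F(−1) = 21/4 − (-3/4) = 6.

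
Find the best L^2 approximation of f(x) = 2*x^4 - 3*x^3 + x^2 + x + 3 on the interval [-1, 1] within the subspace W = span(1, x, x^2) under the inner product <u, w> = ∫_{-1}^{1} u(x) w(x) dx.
g(x) = 19*x^2/7 - 4*x/5 + 99/35

The best approximation g ∈ W is the orthogonal projection of f onto W. Writing g = a_0 + a_1 x + a_2 x^2, the coefficients solve the normal equations G · a = b where
  G_{ij} = <φ_i, φ_j> and b_i = <f, φ_i>, with φ_0 = 1, φ_1 = x, φ_2 = x^2.
G =
  [2, 0, 2/3]
  [0, 2/3, 0]
  [2/3, 0, 2/5],
b = (112/15, -8/15, 104/35).
Solving gives a_0 = 99/35, a_1 = -4/5, a_2 = 19/7, so
  g(x) = 19*x^2/7 - 4*x/5 + 99/35.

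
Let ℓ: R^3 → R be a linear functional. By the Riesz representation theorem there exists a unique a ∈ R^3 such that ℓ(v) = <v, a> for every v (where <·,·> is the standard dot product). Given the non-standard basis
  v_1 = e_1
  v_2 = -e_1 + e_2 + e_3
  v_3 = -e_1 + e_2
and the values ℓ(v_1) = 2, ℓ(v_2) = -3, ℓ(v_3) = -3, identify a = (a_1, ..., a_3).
a = (2, -1, 0)

Write a = (a_1, ..., a_3) in the standard basis. For each basis vector v_i, ℓ(v_i) = <v_i, a> is a linear equation in the a_j's. Collect the n equations into a matrix system V a = ℓ, where row i of V is v_i (expressed in the standard basis). Since V is invertible (lower-triangular with 1s on the diagonal, up to permutation), solve by back-substitution:
  V =
[[1, 0, 0],
 [-1, 1, 1],
 [-1, 1, 0]]
  V a = (2, -3, -3)
Solving gives a = (2, -1, 0).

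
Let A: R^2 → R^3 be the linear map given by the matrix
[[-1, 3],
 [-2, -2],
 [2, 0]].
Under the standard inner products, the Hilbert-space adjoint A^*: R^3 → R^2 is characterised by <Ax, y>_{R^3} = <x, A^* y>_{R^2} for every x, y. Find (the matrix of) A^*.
A^* = A^T =
[[-1, -2, 2],
 [3, -2, 0]]

For real matrices with standard dot products, the defining identity <Ax, y> = <x, A^* y> gives (Ax)^T y = x^T (A^*) y, i.e. x^T A^T y = x^T (A^*) y. Since this holds for all x, y, we must have A^* = A^T. Therefore
A^* =
[[-1, -2, 2],
 [3, -2, 0]].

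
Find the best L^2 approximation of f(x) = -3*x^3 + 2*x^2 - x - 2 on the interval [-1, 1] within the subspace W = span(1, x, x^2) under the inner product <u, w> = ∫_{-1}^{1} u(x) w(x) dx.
g(x) = 2*x^2 - 14*x/5 - 2

The best approximation g ∈ W is the orthogonal projection of f onto W. Writing g = a_0 + a_1 x + a_2 x^2, the coefficients solve the normal equations G · a = b where
  G_{ij} = <φ_i, φ_j> and b_i = <f, φ_i>, with φ_0 = 1, φ_1 = x, φ_2 = x^2.
G =
  [2, 0, 2/3]
  [0, 2/3, 0]
  [2/3, 0, 2/5],
b = (-8/3, -28/15, -8/15).
Solving gives a_0 = -2, a_1 = -14/5, a_2 = 2, so
  g(x) = 2*x^2 - 14*x/5 - 2.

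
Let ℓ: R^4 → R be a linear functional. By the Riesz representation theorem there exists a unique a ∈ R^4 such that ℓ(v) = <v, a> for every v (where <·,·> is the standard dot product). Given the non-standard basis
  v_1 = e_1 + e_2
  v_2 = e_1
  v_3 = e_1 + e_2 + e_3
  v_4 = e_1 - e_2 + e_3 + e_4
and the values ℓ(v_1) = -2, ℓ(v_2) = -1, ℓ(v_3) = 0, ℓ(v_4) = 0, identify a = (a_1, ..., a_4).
a = (-1, -1, 2, -2)

Write a = (a_1, ..., a_4) in the standard basis. For each basis vector v_i, ℓ(v_i) = <v_i, a> is a linear equation in the a_j's. Collect the n equations into a matrix system V a = ℓ, where row i of V is v_i (expressed in the standard basis). Since V is invertible (lower-triangular with 1s on the diagonal, up to permutation), solve by back-substitution:
  V =
[[1, 1, 0, 0],
 [1, 0, 0, 0],
 [1, 1, 1, 0],
 [1, -1, 1, 1]]
  V a = (-2, -1, 0, 0)
Solving gives a = (-1, -1, 2, -2).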